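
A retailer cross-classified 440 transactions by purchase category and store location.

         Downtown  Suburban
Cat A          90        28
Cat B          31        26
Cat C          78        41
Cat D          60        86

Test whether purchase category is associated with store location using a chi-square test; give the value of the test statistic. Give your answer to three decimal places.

Row totals: 118, 57, 119, 146. Column totals: 259, 181. Grand total N = 440.
Expected counts (row total × column total / N):
  Cat A, Downtown: 118×259/440 = 69.4591
  Cat A, Suburban: 118×181/440 = 48.5409
  Cat B, Downtown: 57×259/440 = 33.5523
  Cat B, Suburban: 57×181/440 = 23.4477
  Cat C, Downtown: 119×259/440 = 70.0477
  Cat C, Suburban: 119×181/440 = 48.9523
  Cat D, Downtown: 146×259/440 = 85.9409
  Cat D, Suburban: 146×181/440 = 60.0591
Contributions (O − E)²/E:
  (90 − 69.4591)²/69.4591 = 6.0745
  (28 − 48.5409)²/48.5409 = 8.6922
  (31 − 33.5523)²/33.5523 = 0.1942
  (26 − 23.4477)²/23.4477 = 0.2778
  (78 − 70.0477)²/70.0477 = 0.9028
  (41 − 48.9523)²/48.9523 = 1.2919
  (60 − 85.9409)²/85.9409 = 7.8302
  (86 − 60.0591)²/60.0591 = 11.2045
χ² = 6.0745 + 8.6922 + 0.1942 + 0.2778 + 0.9028 + 1.2919 + 7.8302 + 11.2045 = 36.468

36.468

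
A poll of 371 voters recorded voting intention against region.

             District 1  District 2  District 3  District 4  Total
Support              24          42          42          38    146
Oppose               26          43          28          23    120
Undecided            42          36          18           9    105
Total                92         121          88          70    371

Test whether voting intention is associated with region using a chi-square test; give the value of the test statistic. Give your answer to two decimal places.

28.87

Grand total N = 371.
Expected counts (row total × column total / N):
  Support, District 1: 146×92/371 = 36.205
  Support, District 2: 146×121/371 = 47.617
  Support, District 3: 146×88/371 = 34.631
  Support, District 4: 146×70/371 = 27.547
  Oppose, District 1: 120×92/371 = 29.757
  Oppose, District 2: 120×121/371 = 39.137
  Oppose, District 3: 120×88/371 = 28.464
  Oppose, District 4: 120×70/371 = 22.642
  Undecided, District 1: 105×92/371 = 26.038
  Undecided, District 2: 105×121/371 = 34.245
  Undecided, District 3: 105×88/371 = 24.906
  Undecided, District 4: 105×70/371 = 19.811
Contributions (O − E)²/E:
  (24 − 36.205)²/36.205 = 4.1144
  (42 − 47.617)²/47.617 = 0.6626
  (42 − 34.631)²/34.631 = 1.5680
  (38 − 27.547)²/27.547 = 3.9665
  (26 − 29.757)²/29.757 = 0.4743
  (43 − 39.137)²/39.137 = 0.3813
  (28 − 28.464)²/28.464 = 0.0076
  (23 − 22.642)²/22.642 = 0.0057
  (42 − 26.038)²/26.038 = 9.7851
  (36 − 34.245)²/34.245 = 0.0899
  (18 − 24.906)²/24.906 = 1.9149
  (9 − 19.811)²/19.811 = 5.8996
χ² = 4.1144 + 0.6626 + 1.5680 + 3.9665 + 0.4743 + 0.3813 + 0.0076 + 0.0057 + 9.7851 + 0.0899 + 1.9149 + 5.8996 = 28.87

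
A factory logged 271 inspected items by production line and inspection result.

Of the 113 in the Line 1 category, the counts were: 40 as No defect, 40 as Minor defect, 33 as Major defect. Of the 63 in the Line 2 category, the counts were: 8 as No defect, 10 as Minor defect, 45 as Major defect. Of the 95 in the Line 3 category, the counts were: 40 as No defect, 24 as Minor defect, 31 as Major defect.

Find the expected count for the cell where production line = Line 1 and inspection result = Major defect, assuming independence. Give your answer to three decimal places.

45.450

Row total (Line 1) = 113; column total (Major defect) = 109; grand total N = 271.
Expected count = (row total × column total) / N = 113 × 109 / 271 = 45.450.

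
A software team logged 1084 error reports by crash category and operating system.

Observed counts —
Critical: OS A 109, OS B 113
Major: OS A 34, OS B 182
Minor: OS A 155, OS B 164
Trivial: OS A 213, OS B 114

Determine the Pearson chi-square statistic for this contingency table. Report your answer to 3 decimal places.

Row totals: 222, 216, 319, 327. Column totals: 511, 573. Grand total N = 1084.
Expected counts (row total × column total / N):
  Critical, OS A: 222×511/1084 = 104.6513
  Critical, OS B: 222×573/1084 = 117.3487
  Major, OS A: 216×511/1084 = 101.8229
  Major, OS B: 216×573/1084 = 114.1771
  Minor, OS A: 319×511/1084 = 150.3773
  Minor, OS B: 319×573/1084 = 168.6227
  Trivial, OS A: 327×511/1084 = 154.1485
  Trivial, OS B: 327×573/1084 = 172.8515
Contributions (O − E)²/E:
  (109 − 104.6513)²/104.6513 = 0.1807
  (113 − 117.3487)²/117.3487 = 0.1612
  (34 − 101.8229)²/101.8229 = 45.1759
  (182 − 114.1771)²/114.1771 = 40.2878
  (155 − 150.3773)²/150.3773 = 0.1421
  (164 − 168.6227)²/168.6227 = 0.1267
  (213 − 154.1485)²/154.1485 = 22.4686
  (114 − 172.8515)²/172.8515 = 20.0374
χ² = 0.1807 + 0.1612 + 45.1759 + 40.2878 + 0.1421 + 0.1267 + 22.4686 + 20.0374 = 128.580

128.580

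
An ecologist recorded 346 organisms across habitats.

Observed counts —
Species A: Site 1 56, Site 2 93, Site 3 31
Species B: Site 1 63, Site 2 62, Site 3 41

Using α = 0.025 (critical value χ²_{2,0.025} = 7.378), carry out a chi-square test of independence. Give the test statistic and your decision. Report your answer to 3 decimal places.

7.446; reject H₀

Row totals: 180, 166. Column totals: 119, 155, 72. Grand total N = 346.
Expected counts (row total × column total / N):
  Species A, Site 1: 180×119/346 = 61.9075
  Species A, Site 2: 180×155/346 = 80.6358
  Species A, Site 3: 180×72/346 = 37.4566
  Species B, Site 1: 166×119/346 = 57.0925
  Species B, Site 2: 166×155/346 = 74.3642
  Species B, Site 3: 166×72/346 = 34.5434
Contributions (O − E)²/E:
  (56 − 61.9075)²/61.9075 = 0.5637
  (93 − 80.6358)²/80.6358 = 1.8959
  (31 − 37.4566)²/37.4566 = 1.1130
  (63 − 57.0925)²/57.0925 = 0.6113
  (62 − 74.3642)²/74.3642 = 2.0557
  (41 − 34.5434)²/34.5434 = 1.2068
χ² = 0.5637 + 1.8959 + 1.1130 + 0.6113 + 2.0557 + 1.2068 = 7.446
df = (2−1)(3−1) = 2. Since 7.446 > 7.378, reject the null hypothesis of independence at α = 0.025.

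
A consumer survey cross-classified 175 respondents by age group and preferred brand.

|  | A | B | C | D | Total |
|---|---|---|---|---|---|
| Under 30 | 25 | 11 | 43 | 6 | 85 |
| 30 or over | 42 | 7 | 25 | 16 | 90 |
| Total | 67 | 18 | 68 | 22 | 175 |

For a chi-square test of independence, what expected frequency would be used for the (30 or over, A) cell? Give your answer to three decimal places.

34.457

Row total (30 or over) = 90; column total (A) = 67; grand total N = 175.
Expected count = (row total × column total) / N = 90 × 67 / 175 = 34.457.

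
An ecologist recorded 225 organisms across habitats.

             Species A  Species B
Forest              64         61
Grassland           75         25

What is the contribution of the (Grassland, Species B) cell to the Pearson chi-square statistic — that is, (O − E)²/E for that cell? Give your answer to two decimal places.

4.57

Row total (Grassland) = 100; column total (Species B) = 86; N = 225.
Expected count E = 100 × 86 / 225 = 38.222.
Contribution = (O − E)²/E = (25 − 38.222)² / 38.222 = 4.57.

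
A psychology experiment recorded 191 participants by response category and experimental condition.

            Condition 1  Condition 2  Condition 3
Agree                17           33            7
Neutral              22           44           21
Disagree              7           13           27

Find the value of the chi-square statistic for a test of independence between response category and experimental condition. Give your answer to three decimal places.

27.335

Row totals: 57, 87, 47. Column totals: 46, 90, 55. Grand total N = 191.
Expected counts (row total × column total / N):
  Agree, Condition 1: 57×46/191 = 13.72775
  Agree, Condition 2: 57×90/191 = 26.85864
  Agree, Condition 3: 57×55/191 = 16.41361
  Neutral, Condition 1: 87×46/191 = 20.95288
  Neutral, Condition 2: 87×90/191 = 40.99476
  Neutral, Condition 3: 87×55/191 = 25.05236
  Disagree, Condition 1: 47×46/191 = 11.31937
  Disagree, Condition 2: 47×90/191 = 22.14660
  Disagree, Condition 3: 47×55/191 = 13.53403
Contributions (O − E)²/E:
  (17 − 13.72775)²/13.72775 = 0.7800
  (33 − 26.85864)²/26.85864 = 1.4043
  (7 − 16.41361)²/16.41361 = 5.3989
  (22 − 20.95288)²/20.95288 = 0.0523
  (44 − 40.99476)²/40.99476 = 0.2203
  (21 − 25.05236)²/25.05236 = 0.6555
  (7 − 11.31937)²/11.31937 = 1.6482
  (13 − 22.14660)²/22.14660 = 3.7776
  (27 − 13.53403)²/13.53403 = 13.3983
χ² = 0.7800 + 1.4043 + 5.3989 + 0.0523 + 0.2203 + 0.6555 + 1.6482 + 3.7776 + 13.3983 = 27.335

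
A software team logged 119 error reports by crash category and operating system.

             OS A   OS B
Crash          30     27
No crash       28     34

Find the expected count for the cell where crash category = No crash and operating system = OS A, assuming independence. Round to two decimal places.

Row total (No crash) = 62; column total (OS A) = 58; grand total N = 119.
Expected count = (row total × column total) / N = 62 × 58 / 119 = 30.22.

30.22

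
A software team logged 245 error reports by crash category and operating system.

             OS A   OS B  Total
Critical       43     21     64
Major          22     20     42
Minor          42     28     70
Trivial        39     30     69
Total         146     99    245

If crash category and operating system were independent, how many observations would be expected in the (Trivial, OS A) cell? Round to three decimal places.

Row total (Trivial) = 69; column total (OS A) = 146; grand total N = 245.
Expected count = (row total × column total) / N = 69 × 146 / 245 = 41.118.

41.118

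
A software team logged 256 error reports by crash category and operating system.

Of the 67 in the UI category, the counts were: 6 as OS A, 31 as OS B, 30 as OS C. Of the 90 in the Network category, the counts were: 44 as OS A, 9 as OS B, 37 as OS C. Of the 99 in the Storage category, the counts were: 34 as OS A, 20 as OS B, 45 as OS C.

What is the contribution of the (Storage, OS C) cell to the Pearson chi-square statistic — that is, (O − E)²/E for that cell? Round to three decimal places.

0.066

Row total (Storage) = 99; column total (OS C) = 112; N = 256.
Expected count E = 99 × 112 / 256 = 43.3125.
Contribution = (O − E)²/E = (45 − 43.3125)² / 43.3125 = 0.066.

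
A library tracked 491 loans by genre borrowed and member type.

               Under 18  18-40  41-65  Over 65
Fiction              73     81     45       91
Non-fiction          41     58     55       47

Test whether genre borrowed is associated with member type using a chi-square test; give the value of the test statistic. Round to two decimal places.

12.08

Row totals: 290, 201. Column totals: 114, 139, 100, 138. Grand total N = 491.
Expected counts (row total × column total / N):
  Fiction, Under 18: 290×114/491 = 67.332
  Fiction, 18-40: 290×139/491 = 82.098
  Fiction, 41-65: 290×100/491 = 59.063
  Fiction, Over 65: 290×138/491 = 81.507
  Non-fiction, Under 18: 201×114/491 = 46.668
  Non-fiction, 18-40: 201×139/491 = 56.902
  Non-fiction, 41-65: 201×100/491 = 40.937
  Non-fiction, Over 65: 201×138/491 = 56.493
Contributions (O − E)²/E:
  (73 − 67.332)²/67.332 = 0.4771
  (81 − 82.098)²/82.098 = 0.0147
  (45 − 59.063)²/59.063 = 3.3484
  (91 − 81.507)²/81.507 = 1.1056
  (41 − 46.668)²/46.668 = 0.6884
  (58 − 56.902)²/56.902 = 0.0212
  (55 − 40.937)²/40.937 = 4.8310
  (47 − 56.493)²/56.493 = 1.5952
χ² = 0.4771 + 0.0147 + 3.3484 + 1.1056 + 0.6884 + 0.0212 + 4.8310 + 1.5952 = 12.08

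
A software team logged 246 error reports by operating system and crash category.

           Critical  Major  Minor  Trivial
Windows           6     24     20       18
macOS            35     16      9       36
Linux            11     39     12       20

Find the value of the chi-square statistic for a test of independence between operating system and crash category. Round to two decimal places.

44.12

Row totals: 68, 96, 82. Column totals: 52, 79, 41, 74. Grand total N = 246.
Expected counts (row total × column total / N):
  Windows, Critical: 68×52/246 = 14.374
  Windows, Major: 68×79/246 = 21.837
  Windows, Minor: 68×41/246 = 11.333
  Windows, Trivial: 68×74/246 = 20.455
  macOS, Critical: 96×52/246 = 20.293
  macOS, Major: 96×79/246 = 30.829
  macOS, Minor: 96×41/246 = 16.000
  macOS, Trivial: 96×74/246 = 28.878
  Linux, Critical: 82×52/246 = 17.333
  Linux, Major: 82×79/246 = 26.333
  Linux, Minor: 82×41/246 = 13.667
  Linux, Trivial: 82×74/246 = 24.667
Contributions (O − E)²/E:
  (6 − 14.374)²/14.374 = 4.8785
  (24 − 21.837)²/21.837 = 0.2142
  (20 − 11.333)²/11.333 = 6.6282
  (18 − 20.455)²/20.455 = 0.2946
  (35 − 20.293)²/20.293 = 10.6586
  (16 − 30.829)²/30.829 = 7.1329
  (9 − 16.000)²/16.000 = 3.0625
  (36 − 28.878)²/28.878 = 1.7565
  (11 − 17.333)²/17.333 = 2.3139
  (39 − 26.333)²/26.333 = 6.0932
  (12 − 13.667)²/13.667 = 0.2033
  (20 − 24.667)²/24.667 = 0.8830
χ² = 4.8785 + 0.2142 + 6.6282 + 0.2946 + 10.6586 + 7.1329 + 3.0625 + 1.7565 + 2.3139 + 6.0932 + 0.2033 + 0.8830 = 44.12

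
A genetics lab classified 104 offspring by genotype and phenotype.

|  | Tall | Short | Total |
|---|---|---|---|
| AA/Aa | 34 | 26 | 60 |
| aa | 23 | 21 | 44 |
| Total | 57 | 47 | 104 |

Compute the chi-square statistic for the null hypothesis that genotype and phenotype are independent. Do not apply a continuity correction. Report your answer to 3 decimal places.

Grand total N = 104.
Expected counts (row total × column total / N):
  AA/Aa, Tall: 60×57/104 = 32.8846
  AA/Aa, Short: 60×47/104 = 27.1154
  aa, Tall: 44×57/104 = 24.1154
  aa, Short: 44×47/104 = 19.8846
Contributions (O − E)²/E:
  (34 − 32.8846)²/32.8846 = 0.0378
  (26 − 27.1154)²/27.1154 = 0.0459
  (23 − 24.1154)²/24.1154 = 0.0516
  (21 − 19.8846)²/19.8846 = 0.0626
χ² = 0.0378 + 0.0459 + 0.0516 + 0.0626 = 0.198

0.198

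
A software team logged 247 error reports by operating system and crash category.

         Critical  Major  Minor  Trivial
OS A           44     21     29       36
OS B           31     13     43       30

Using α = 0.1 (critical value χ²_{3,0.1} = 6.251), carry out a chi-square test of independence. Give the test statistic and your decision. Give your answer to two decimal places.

6.74; reject H₀

Row totals: 130, 117. Column totals: 75, 34, 72, 66. Grand total N = 247.
Expected counts (row total × column total / N):
  OS A, Critical: 130×75/247 = 39.474
  OS A, Major: 130×34/247 = 17.895
  OS A, Minor: 130×72/247 = 37.895
  OS A, Trivial: 130×66/247 = 34.737
  OS B, Critical: 117×75/247 = 35.526
  OS B, Major: 117×34/247 = 16.105
  OS B, Minor: 117×72/247 = 34.105
  OS B, Trivial: 117×66/247 = 31.263
Contributions (O − E)²/E:
  (44 − 39.474)²/39.474 = 0.5189
  (21 − 17.895)²/17.895 = 0.5388
  (29 − 37.895)²/37.895 = 2.0879
  (36 − 34.737)²/34.737 = 0.0459
  (31 − 35.526)²/35.526 = 0.5766
  (13 − 16.105)²/16.105 = 0.5986
  (43 − 34.105)²/34.105 = 2.3199
  (30 − 31.263)²/31.263 = 0.0510
χ² = 0.5189 + 0.5388 + 2.0879 + 0.0459 + 0.5766 + 0.5986 + 2.3199 + 0.0510 = 6.74
df = (2−1)(4−1) = 3. Since 6.74 > 6.251, reject the null hypothesis of independence at α = 0.1.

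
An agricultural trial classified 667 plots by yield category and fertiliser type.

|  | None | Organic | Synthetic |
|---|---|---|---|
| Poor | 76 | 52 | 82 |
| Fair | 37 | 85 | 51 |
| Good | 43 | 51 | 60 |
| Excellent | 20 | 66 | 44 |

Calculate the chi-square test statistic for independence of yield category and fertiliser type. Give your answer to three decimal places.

40.341

Row totals: 210, 173, 154, 130. Column totals: 176, 254, 237. Grand total N = 667.
Expected counts (row total × column total / N):
  Poor, None: 210×176/667 = 55.4123
  Poor, Organic: 210×254/667 = 79.9700
  Poor, Synthetic: 210×237/667 = 74.6177
  Fair, None: 173×176/667 = 45.6492
  Fair, Organic: 173×254/667 = 65.8801
  Fair, Synthetic: 173×237/667 = 61.4708
  Good, None: 154×176/667 = 40.6357
  Good, Organic: 154×254/667 = 58.6447
  Good, Synthetic: 154×237/667 = 54.7196
  Excellent, None: 130×176/667 = 34.3028
  Excellent, Organic: 130×254/667 = 49.5052
  Excellent, Synthetic: 130×237/667 = 46.1919
Contributions (O − E)²/E:
  (76 − 55.4123)²/55.4123 = 7.6491
  (52 − 79.9700)²/79.9700 = 9.7827
  (82 − 74.6177)²/74.6177 = 0.7304
  (37 − 45.6492)²/45.6492 = 1.6388
  (85 − 65.8801)²/65.8801 = 5.5490
  (51 − 61.4708)²/61.4708 = 1.7836
  (43 − 40.6357)²/40.6357 = 0.1376
  (51 − 58.6447)²/58.6447 = 0.9965
  (60 − 54.7196)²/54.7196 = 0.5096
  (20 − 34.3028)²/34.3028 = 5.9637
  (66 − 49.5052)²/49.5052 = 5.4960
  (44 − 46.1919)²/46.1919 = 0.1040
χ² = 7.6491 + 9.7827 + 0.7304 + 1.6388 + 5.5490 + 1.7836 + 0.1376 + 0.9965 + 0.5096 + 5.9637 + 5.4960 + 0.1040 = 40.341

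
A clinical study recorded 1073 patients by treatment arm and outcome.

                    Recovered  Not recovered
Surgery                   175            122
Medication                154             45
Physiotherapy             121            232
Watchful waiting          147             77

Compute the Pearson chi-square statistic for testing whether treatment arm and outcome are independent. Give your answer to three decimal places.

113.742

Row totals: 297, 199, 353, 224. Column totals: 597, 476. Grand total N = 1073.
Expected counts (row total × column total / N):
  Surgery, Recovered: 297×597/1073 = 165.2460
  Surgery, Not recovered: 297×476/1073 = 131.7540
  Medication, Recovered: 199×597/1073 = 110.7204
  Medication, Not recovered: 199×476/1073 = 88.2796
  Physiotherapy, Recovered: 353×597/1073 = 196.4035
  Physiotherapy, Not recovered: 353×476/1073 = 156.5965
  Watchful waiting, Recovered: 224×597/1073 = 124.6300
  Watchful waiting, Not recovered: 224×476/1073 = 99.3700
Contributions (O − E)²/E:
  (175 − 165.2460)²/165.2460 = 0.5758
  (122 − 131.7540)²/131.7540 = 0.7221
  (154 − 110.7204)²/110.7204 = 16.9176
  (45 − 88.2796)²/88.2796 = 21.2181
  (121 − 196.4035)²/196.4035 = 28.9490
  (232 − 156.5965)²/156.5965 = 36.3079
  (147 − 124.6300)²/124.6300 = 4.0152
  (77 − 99.3700)²/99.3700 = 5.0359
χ² = 0.5758 + 0.7221 + 16.9176 + 21.2181 + 28.9490 + 36.3079 + 4.0152 + 5.0359 = 113.742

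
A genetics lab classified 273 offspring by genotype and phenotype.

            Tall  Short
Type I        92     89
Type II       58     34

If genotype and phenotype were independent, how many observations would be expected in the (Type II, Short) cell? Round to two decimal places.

41.45

Row total (Type II) = 92; column total (Short) = 123; grand total N = 273.
Expected count = (row total × column total) / N = 92 × 123 / 273 = 41.45.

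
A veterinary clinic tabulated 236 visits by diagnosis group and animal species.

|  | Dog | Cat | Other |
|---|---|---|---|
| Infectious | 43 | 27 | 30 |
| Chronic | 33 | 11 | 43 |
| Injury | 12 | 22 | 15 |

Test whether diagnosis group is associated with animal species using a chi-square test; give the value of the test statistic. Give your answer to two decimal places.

21.48

Row totals: 100, 87, 49. Column totals: 88, 60, 88. Grand total N = 236.
Expected counts (row total × column total / N):
  Infectious, Dog: 100×88/236 = 37.288
  Infectious, Cat: 100×60/236 = 25.424
  Infectious, Other: 100×88/236 = 37.288
  Chronic, Dog: 87×88/236 = 32.441
  Chronic, Cat: 87×60/236 = 22.119
  Chronic, Other: 87×88/236 = 32.441
  Injury, Dog: 49×88/236 = 18.271
  Injury, Cat: 49×60/236 = 12.458
  Injury, Other: 49×88/236 = 18.271
Contributions (O − E)²/E:
  (43 − 37.288)²/37.288 = 0.8750
  (27 − 25.424)²/25.424 = 0.0977
  (30 − 37.288)²/37.288 = 1.4245
  (33 − 32.441)²/32.441 = 0.0096
  (11 − 22.119)²/22.119 = 5.5894
  (43 − 32.441)²/32.441 = 3.4368
  (12 − 18.271)²/18.271 = 2.1523
  (22 − 12.458)²/12.458 = 7.3085
  (15 − 18.271)²/18.271 = 0.5856
χ² = 0.8750 + 0.0977 + 1.4245 + 0.0096 + 5.5894 + 3.4368 + 2.1523 + 7.3085 + 0.5856 = 21.48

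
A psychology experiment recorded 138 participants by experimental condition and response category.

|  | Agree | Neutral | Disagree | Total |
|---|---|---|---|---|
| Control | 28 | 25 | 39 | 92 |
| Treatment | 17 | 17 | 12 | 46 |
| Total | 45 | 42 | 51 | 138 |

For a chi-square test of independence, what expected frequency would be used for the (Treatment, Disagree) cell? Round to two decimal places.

Row total (Treatment) = 46; column total (Disagree) = 51; grand total N = 138.
Expected count = (row total × column total) / N = 46 × 51 / 138 = 17.00.

17.00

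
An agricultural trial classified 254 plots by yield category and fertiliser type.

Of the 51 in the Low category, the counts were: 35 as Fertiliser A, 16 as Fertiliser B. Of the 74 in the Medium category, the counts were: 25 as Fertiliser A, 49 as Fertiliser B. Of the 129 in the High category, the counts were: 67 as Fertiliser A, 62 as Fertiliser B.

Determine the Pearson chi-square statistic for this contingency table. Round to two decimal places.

15.06

Row totals: 51, 74, 129. Column totals: 127, 127. Grand total N = 254.
Expected counts (row total × column total / N):
  Low, Fertiliser A: 51×127/254 = 25.500
  Low, Fertiliser B: 51×127/254 = 25.500
  Medium, Fertiliser A: 74×127/254 = 37.000
  Medium, Fertiliser B: 74×127/254 = 37.000
  High, Fertiliser A: 129×127/254 = 64.500
  High, Fertiliser B: 129×127/254 = 64.500
Contributions (O − E)²/E:
  (35 − 25.500)²/25.500 = 3.5392
  (16 − 25.500)²/25.500 = 3.5392
  (25 − 37.000)²/37.000 = 3.8919
  (49 − 37.000)²/37.000 = 3.8919
  (67 − 64.500)²/64.500 = 0.0969
  (62 − 64.500)²/64.500 = 0.0969
χ² = 3.5392 + 3.5392 + 3.8919 + 3.8919 + 0.0969 + 0.0969 = 15.06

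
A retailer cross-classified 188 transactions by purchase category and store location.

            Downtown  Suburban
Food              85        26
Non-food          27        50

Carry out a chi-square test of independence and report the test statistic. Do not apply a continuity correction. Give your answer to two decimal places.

Row totals: 111, 77. Column totals: 112, 76. Grand total N = 188.
Expected counts (row total × column total / N):
  Food, Downtown: 111×112/188 = 66.128
  Food, Suburban: 111×76/188 = 44.872
  Non-food, Downtown: 77×112/188 = 45.872
  Non-food, Suburban: 77×76/188 = 31.128
Contributions (O − E)²/E:
  (85 − 66.128)²/66.128 = 5.3858
  (26 − 44.872)²/44.872 = 7.9371
  (27 − 45.872)²/45.872 = 7.7640
  (50 − 31.128)²/31.128 = 11.4415
χ² = 5.3858 + 7.9371 + 7.7640 + 11.4415 = 32.53

32.53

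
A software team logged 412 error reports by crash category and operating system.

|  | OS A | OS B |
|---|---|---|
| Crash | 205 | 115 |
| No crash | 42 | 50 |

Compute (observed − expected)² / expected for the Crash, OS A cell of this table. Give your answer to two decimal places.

0.90

Row total (Crash) = 320; column total (OS A) = 247; N = 412.
Expected count E = 320 × 247 / 412 = 191.845.
Contribution = (O − E)²/E = (205 − 191.845)² / 191.845 = 0.90.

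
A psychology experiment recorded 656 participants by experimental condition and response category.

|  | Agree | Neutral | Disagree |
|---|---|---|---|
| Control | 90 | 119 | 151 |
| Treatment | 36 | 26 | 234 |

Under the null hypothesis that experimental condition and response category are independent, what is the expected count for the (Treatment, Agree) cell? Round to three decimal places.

Row total (Treatment) = 296; column total (Agree) = 126; grand total N = 656.
Expected count = (row total × column total) / N = 296 × 126 / 656 = 56.854.

56.854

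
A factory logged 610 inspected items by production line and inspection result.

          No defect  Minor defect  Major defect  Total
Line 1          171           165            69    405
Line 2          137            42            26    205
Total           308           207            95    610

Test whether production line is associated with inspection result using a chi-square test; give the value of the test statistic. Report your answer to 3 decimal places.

Grand total N = 610.
Expected counts (row total × column total / N):
  Line 1, No defect: 405×308/610 = 204.4918
  Line 1, Minor defect: 405×207/610 = 137.4344
  Line 1, Major defect: 405×95/610 = 63.0738
  Line 2, No defect: 205×308/610 = 103.5082
  Line 2, Minor defect: 205×207/610 = 69.5656
  Line 2, Major defect: 205×95/610 = 31.9262
Contributions (O − E)²/E:
  (171 − 204.4918)²/204.4918 = 5.4853
  (165 − 137.4344)²/137.4344 = 5.5289
  (69 − 63.0738)²/63.0738 = 0.5568
  (137 − 103.5082)²/103.5082 = 10.8368
  (42 − 69.5656)²/69.5656 = 10.9230
  (26 − 31.9262)²/31.9262 = 1.1000
χ² = 5.4853 + 5.5289 + 0.5568 + 10.8368 + 10.9230 + 1.1000 = 34.431

34.431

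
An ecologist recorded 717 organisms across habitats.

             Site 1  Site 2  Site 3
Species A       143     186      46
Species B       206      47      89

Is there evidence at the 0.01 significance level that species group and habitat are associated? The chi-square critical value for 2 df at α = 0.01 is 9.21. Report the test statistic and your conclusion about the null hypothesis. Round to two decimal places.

106.70; reject H₀

Row totals: 375, 342. Column totals: 349, 233, 135. Grand total N = 717.
Expected counts (row total × column total / N):
  Species A, Site 1: 375×349/717 = 182.531
  Species A, Site 2: 375×233/717 = 121.862
  Species A, Site 3: 375×135/717 = 70.607
  Species B, Site 1: 342×349/717 = 166.469
  Species B, Site 2: 342×233/717 = 111.138
  Species B, Site 3: 342×135/717 = 64.393
Contributions (O − E)²/E:
  (143 − 182.531)²/182.531 = 8.5613
  (186 − 121.862)²/121.862 = 33.7569
  (46 − 70.607)²/70.607 = 8.5757
  (206 − 166.469)²/166.469 = 9.3873
  (47 − 111.138)²/111.138 = 37.0142
  (89 − 64.393)²/64.393 = 9.4033
χ² = 8.5613 + 33.7569 + 8.5757 + 9.3873 + 37.0142 + 9.4033 = 106.70
df = (2−1)(3−1) = 2. Since 106.70 > 9.21, reject the null hypothesis of independence at α = 0.01.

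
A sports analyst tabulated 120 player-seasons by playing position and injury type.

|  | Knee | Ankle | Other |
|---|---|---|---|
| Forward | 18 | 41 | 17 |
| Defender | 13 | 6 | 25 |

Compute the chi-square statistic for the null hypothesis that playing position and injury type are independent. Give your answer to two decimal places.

21.38

Row totals: 76, 44. Column totals: 31, 47, 42. Grand total N = 120.
Expected counts (row total × column total / N):
  Forward, Knee: 76×31/120 = 19.633
  Forward, Ankle: 76×47/120 = 29.767
  Forward, Other: 76×42/120 = 26.600
  Defender, Knee: 44×31/120 = 11.367
  Defender, Ankle: 44×47/120 = 17.233
  Defender, Other: 44×42/120 = 15.400
Contributions (O − E)²/E:
  (18 − 19.633)²/19.633 = 0.1358
  (41 − 29.767)²/29.767 = 4.2389
  (17 − 26.600)²/26.600 = 3.4647
  (13 − 11.367)²/11.367 = 0.2346
  (6 − 17.233)²/17.233 = 7.3220
  (25 − 15.400)²/15.400 = 5.9844
χ² = 0.1358 + 4.2389 + 3.4647 + 0.2346 + 7.3220 + 5.9844 = 21.38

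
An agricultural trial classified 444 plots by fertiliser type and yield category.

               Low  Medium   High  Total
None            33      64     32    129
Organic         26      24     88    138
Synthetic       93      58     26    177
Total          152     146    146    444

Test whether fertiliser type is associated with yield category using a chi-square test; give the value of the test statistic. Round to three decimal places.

Grand total N = 444.
Expected counts (row total × column total / N):
  None, Low: 129×152/444 = 44.1622
  None, Medium: 129×146/444 = 42.4189
  None, High: 129×146/444 = 42.4189
  Organic, Low: 138×152/444 = 47.2432
  Organic, Medium: 138×146/444 = 45.3784
  Organic, High: 138×146/444 = 45.3784
  Synthetic, Low: 177×152/444 = 60.5946
  Synthetic, Medium: 177×146/444 = 58.2027
  Synthetic, High: 177×146/444 = 58.2027
Contributions (O − E)²/E:
  (33 − 44.1622)²/44.1622 = 2.8213
  (64 − 42.4189)²/42.4189 = 10.9796
  (32 − 42.4189)²/42.4189 = 2.5591
  (26 − 47.2432)²/47.2432 = 9.5521
  (24 − 45.3784)²/45.3784 = 10.0717
  (88 − 45.3784)²/45.3784 = 40.0323
  (93 − 60.5946)²/60.5946 = 17.3301
  (58 − 58.2027)²/58.2027 = 0.0007
  (26 − 58.2027)²/58.2027 = 17.8173
χ² = 2.8213 + 10.9796 + 2.5591 + 9.5521 + 10.0717 + 40.0323 + 17.3301 + 0.0007 + 17.8173 = 111.164

111.164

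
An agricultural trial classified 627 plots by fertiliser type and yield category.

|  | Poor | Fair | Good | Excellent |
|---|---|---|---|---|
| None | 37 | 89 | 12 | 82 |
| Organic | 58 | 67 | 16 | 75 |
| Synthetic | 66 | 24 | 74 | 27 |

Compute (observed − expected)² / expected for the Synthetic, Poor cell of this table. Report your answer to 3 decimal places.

Row total (Synthetic) = 191; column total (Poor) = 161; N = 627.
Expected count E = 191 × 161 / 627 = 49.0447.
Contribution = (O − E)²/E = (66 − 49.0447)² / 49.0447 = 5.862.

5.862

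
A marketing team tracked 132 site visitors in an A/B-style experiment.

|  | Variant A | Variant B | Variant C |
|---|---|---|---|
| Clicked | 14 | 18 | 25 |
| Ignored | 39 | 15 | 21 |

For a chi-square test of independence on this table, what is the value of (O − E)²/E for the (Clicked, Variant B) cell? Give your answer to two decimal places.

Row total (Clicked) = 57; column total (Variant B) = 33; N = 132.
Expected count E = 57 × 33 / 132 = 14.250.
Contribution = (O − E)²/E = (18 − 14.250)² / 14.250 = 0.99.

0.99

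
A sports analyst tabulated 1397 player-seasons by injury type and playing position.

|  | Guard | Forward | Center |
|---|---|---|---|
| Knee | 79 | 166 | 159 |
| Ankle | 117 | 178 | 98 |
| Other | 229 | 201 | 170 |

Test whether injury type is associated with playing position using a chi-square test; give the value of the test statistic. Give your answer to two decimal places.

51.93

Row totals: 404, 393, 600. Column totals: 425, 545, 427. Grand total N = 1397.
Expected counts (row total × column total / N):
  Knee, Guard: 404×425/1397 = 122.906
  Knee, Forward: 404×545/1397 = 157.609
  Knee, Center: 404×427/1397 = 123.485
  Ankle, Guard: 393×425/1397 = 119.560
  Ankle, Forward: 393×545/1397 = 153.318
  Ankle, Center: 393×427/1397 = 120.122
  Other, Guard: 600×425/1397 = 182.534
  Other, Forward: 600×545/1397 = 234.073
  Other, Center: 600×427/1397 = 183.393
Contributions (O − E)²/E:
  (79 − 122.906)²/122.906 = 15.6846
  (166 − 157.609)²/157.609 = 0.4467
  (159 − 123.485)²/123.485 = 10.2143
  (117 − 119.560)²/119.560 = 0.0548
  (178 − 153.318)²/153.318 = 3.9734
  (98 − 120.122)²/120.122 = 4.0740
  (229 − 182.534)²/182.534 = 11.8284
  (201 − 234.073)²/234.073 = 4.6730
  (170 − 183.393)²/183.393 = 0.9781
χ² = 15.6846 + 0.4467 + 10.2143 + 0.0548 + 3.9734 + 4.0740 + 11.8284 + 4.6730 + 0.9781 = 51.93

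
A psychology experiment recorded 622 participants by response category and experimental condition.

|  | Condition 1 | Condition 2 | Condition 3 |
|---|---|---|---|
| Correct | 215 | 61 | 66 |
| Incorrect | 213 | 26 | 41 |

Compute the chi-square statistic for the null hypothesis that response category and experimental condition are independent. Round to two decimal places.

Row totals: 342, 280. Column totals: 428, 87, 107. Grand total N = 622.
Expected counts (row total × column total / N):
  Correct, Condition 1: 342×428/622 = 235.331
  Correct, Condition 2: 342×87/622 = 47.836
  Correct, Condition 3: 342×107/622 = 58.833
  Incorrect, Condition 1: 280×428/622 = 192.669
  Incorrect, Condition 2: 280×87/622 = 39.164
  Incorrect, Condition 3: 280×107/622 = 48.167
Contributions (O − E)²/E:
  (215 − 235.331)²/235.331 = 1.7565
  (61 − 47.836)²/47.836 = 3.6226
  (66 − 58.833)²/58.833 = 0.8731
  (213 − 192.669)²/192.669 = 2.1454
  (26 − 39.164)²/39.164 = 4.4247
  (41 − 48.167)²/48.167 = 1.0664
χ² = 1.7565 + 3.6226 + 0.8731 + 2.1454 + 4.4247 + 1.0664 = 13.89

13.89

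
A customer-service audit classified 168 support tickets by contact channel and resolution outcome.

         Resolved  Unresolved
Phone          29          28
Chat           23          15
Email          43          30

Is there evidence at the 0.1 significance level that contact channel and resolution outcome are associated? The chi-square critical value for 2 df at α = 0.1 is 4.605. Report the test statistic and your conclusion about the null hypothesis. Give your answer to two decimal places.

Row totals: 57, 38, 73. Column totals: 95, 73. Grand total N = 168.
Expected counts (row total × column total / N):
  Phone, Resolved: 57×95/168 = 32.232
  Phone, Unresolved: 57×73/168 = 24.768
  Chat, Resolved: 38×95/168 = 21.488
  Chat, Unresolved: 38×73/168 = 16.512
  Email, Resolved: 73×95/168 = 41.280
  Email, Unresolved: 73×73/168 = 31.720
Contributions (O − E)²/E:
  (29 − 32.232)²/32.232 = 0.3241
  (28 − 24.768)²/24.768 = 0.4217
  (23 − 21.488)²/21.488 = 0.1064
  (15 − 16.512)²/16.512 = 0.1385
  (43 − 41.280)²/41.280 = 0.0717
  (30 − 31.720)²/31.720 = 0.0933
χ² = 0.3241 + 0.4217 + 0.1064 + 0.1385 + 0.0717 + 0.0933 = 1.16
df = (3−1)(2−1) = 2. Since 1.16 < 4.605, fail to reject the null hypothesis of independence at α = 0.1.

1.16; fail to reject H₀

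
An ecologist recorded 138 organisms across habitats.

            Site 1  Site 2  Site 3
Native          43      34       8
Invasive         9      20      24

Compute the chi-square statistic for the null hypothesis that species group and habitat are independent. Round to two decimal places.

Row totals: 85, 53. Column totals: 52, 54, 32. Grand total N = 138.
Expected counts (row total × column total / N):
  Native, Site 1: 85×52/138 = 32.029
  Native, Site 2: 85×54/138 = 33.261
  Native, Site 3: 85×32/138 = 19.710
  Invasive, Site 1: 53×52/138 = 19.971
  Invasive, Site 2: 53×54/138 = 20.739
  Invasive, Site 3: 53×32/138 = 12.290
Contributions (O − E)²/E:
  (43 − 32.029)²/32.029 = 3.7579
  (34 − 33.261)²/33.261 = 0.0164
  (8 − 19.710)²/19.710 = 6.9571
  (9 − 19.971)²/19.971 = 6.0269
  (20 − 20.739)²/20.739 = 0.0263
  (24 − 12.290)²/12.290 = 11.1574
χ² = 3.7579 + 0.0164 + 6.9571 + 6.0269 + 0.0263 + 11.1574 = 27.94

27.94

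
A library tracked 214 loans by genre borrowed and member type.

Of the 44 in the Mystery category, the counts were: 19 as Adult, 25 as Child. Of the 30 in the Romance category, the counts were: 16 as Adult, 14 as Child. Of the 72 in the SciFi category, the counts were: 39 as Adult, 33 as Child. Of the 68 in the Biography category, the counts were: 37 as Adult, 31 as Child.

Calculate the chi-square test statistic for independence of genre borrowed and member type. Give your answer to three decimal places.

1.684

Row totals: 44, 30, 72, 68. Column totals: 111, 103. Grand total N = 214.
Expected counts (row total × column total / N):
  Mystery, Adult: 44×111/214 = 22.8224
  Mystery, Child: 44×103/214 = 21.1776
  Romance, Adult: 30×111/214 = 15.5607
  Romance, Child: 30×103/214 = 14.4393
  SciFi, Adult: 72×111/214 = 37.3458
  SciFi, Child: 72×103/214 = 34.6542
  Biography, Adult: 68×111/214 = 35.2710
  Biography, Child: 68×103/214 = 32.7290
Contributions (O − E)²/E:
  (19 − 22.8224)²/22.8224 = 0.6402
  (25 − 21.1776)²/21.1776 = 0.6899
  (16 − 15.5607)²/15.5607 = 0.0124
  (14 − 14.4393)²/14.4393 = 0.0134
  (39 − 37.3458)²/37.3458 = 0.0733
  (33 − 34.6542)²/34.6542 = 0.0790
  (37 − 35.2710)²/35.2710 = 0.0848
  (31 − 32.7290)²/32.7290 = 0.0913
χ² = 0.6402 + 0.6899 + 0.0124 + 0.0134 + 0.0733 + 0.0790 + 0.0848 + 0.0913 = 1.684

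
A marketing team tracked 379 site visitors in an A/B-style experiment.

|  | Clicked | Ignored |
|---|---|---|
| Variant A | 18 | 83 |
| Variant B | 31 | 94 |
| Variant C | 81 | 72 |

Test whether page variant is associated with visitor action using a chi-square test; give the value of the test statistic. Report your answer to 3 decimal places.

40.768

Row totals: 101, 125, 153. Column totals: 130, 249. Grand total N = 379.
Expected counts (row total × column total / N):
  Variant A, Clicked: 101×130/379 = 34.6438
  Variant A, Ignored: 101×249/379 = 66.3562
  Variant B, Clicked: 125×130/379 = 42.8760
  Variant B, Ignored: 125×249/379 = 82.1240
  Variant C, Clicked: 153×130/379 = 52.4802
  Variant C, Ignored: 153×249/379 = 100.5198
Contributions (O − E)²/E:
  (18 − 34.6438)²/34.6438 = 7.9961
  (83 − 66.3562)²/66.3562 = 4.1747
  (31 − 42.8760)²/42.8760 = 3.2895
  (94 − 82.1240)²/82.1240 = 1.7174
  (81 − 52.4802)²/52.4802 = 15.4988
  (72 − 100.5198)²/100.5198 = 8.0917
χ² = 7.9961 + 4.1747 + 3.2895 + 1.7174 + 15.4988 + 8.0917 = 40.768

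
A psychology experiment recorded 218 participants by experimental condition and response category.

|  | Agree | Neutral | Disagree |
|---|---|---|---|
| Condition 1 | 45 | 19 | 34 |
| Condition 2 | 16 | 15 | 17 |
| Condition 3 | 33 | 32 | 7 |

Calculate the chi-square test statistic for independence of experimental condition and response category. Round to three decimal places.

Row totals: 98, 48, 72. Column totals: 94, 66, 58. Grand total N = 218.
Expected counts (row total × column total / N):
  Condition 1, Agree: 98×94/218 = 42.2569
  Condition 1, Neutral: 98×66/218 = 29.6697
  Condition 1, Disagree: 98×58/218 = 26.0734
  Condition 2, Agree: 48×94/218 = 20.6972
  Condition 2, Neutral: 48×66/218 = 14.5321
  Condition 2, Disagree: 48×58/218 = 12.7706
  Condition 3, Agree: 72×94/218 = 31.0459
  Condition 3, Neutral: 72×66/218 = 21.7982
  Condition 3, Disagree: 72×58/218 = 19.1560
Contributions (O − E)²/E:
  (45 − 42.2569)²/42.2569 = 0.1781
  (19 − 29.6697)²/29.6697 = 3.8370
  (34 − 26.0734)²/26.0734 = 2.4098
  (16 − 20.6972)²/20.6972 = 1.0660
  (15 − 14.5321)²/14.5321 = 0.0151
  (17 − 12.7706)²/12.7706 = 1.4007
  (33 − 31.0459)²/31.0459 = 0.1230
  (32 − 21.7982)²/21.7982 = 4.7746
  (7 − 19.1560)²/19.1560 = 7.7139
χ² = 0.1781 + 3.8370 + 2.4098 + 1.0660 + 0.0151 + 1.4007 + 0.1230 + 4.7746 + 7.7139 = 21.518

21.518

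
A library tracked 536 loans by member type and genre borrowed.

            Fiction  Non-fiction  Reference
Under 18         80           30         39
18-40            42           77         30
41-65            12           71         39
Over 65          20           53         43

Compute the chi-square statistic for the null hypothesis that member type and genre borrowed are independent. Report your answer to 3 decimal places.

87.736

Row totals: 149, 149, 122, 116. Column totals: 154, 231, 151. Grand total N = 536.
Expected counts (row total × column total / N):
  Under 18, Fiction: 149×154/536 = 42.809701
  Under 18, Non-fiction: 149×231/536 = 64.214552
  Under 18, Reference: 149×151/536 = 41.975746
  18-40, Fiction: 149×154/536 = 42.809701
  18-40, Non-fiction: 149×231/536 = 64.214552
  18-40, Reference: 149×151/536 = 41.975746
  41-65, Fiction: 122×154/536 = 35.052239
  41-65, Non-fiction: 122×231/536 = 52.578358
  41-65, Reference: 122×151/536 = 34.369403
  Over 65, Fiction: 116×154/536 = 33.328358
  Over 65, Non-fiction: 116×231/536 = 49.992537
  Over 65, Reference: 116×151/536 = 32.679104
Contributions (O − E)²/E:
  (80 − 42.809701)²/42.809701 = 32.3085
  (30 − 64.214552)²/64.214552 = 18.2301
  (39 − 41.975746)²/41.975746 = 0.2110
  (42 − 42.809701)²/42.809701 = 0.0153
  (77 − 64.214552)²/64.214552 = 2.5456
  (30 − 41.975746)²/41.975746 = 3.4167
  (12 − 35.052239)²/35.052239 = 15.1604
  (71 − 52.578358)²/52.578358 = 6.4543
  (39 − 34.369403)²/34.369403 = 0.6239
  (20 − 33.328358)²/33.328358 = 5.3301
  (53 − 49.992537)²/49.992537 = 0.1809
  (43 − 32.679104)²/32.679104 = 3.2596
χ² = 32.3085 + 18.2301 + 0.2110 + 0.0153 + 2.5456 + 3.4167 + 15.1604 + 6.4543 + 0.6239 + 5.3301 + 0.1809 + 3.2596 = 87.736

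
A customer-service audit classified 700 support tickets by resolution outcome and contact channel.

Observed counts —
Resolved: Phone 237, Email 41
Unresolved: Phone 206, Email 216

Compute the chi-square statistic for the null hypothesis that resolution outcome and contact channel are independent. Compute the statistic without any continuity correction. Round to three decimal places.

Row totals: 278, 422. Column totals: 443, 257. Grand total N = 700.
Expected counts (row total × column total / N):
  Resolved, Phone: 278×443/700 = 175.9343
  Resolved, Email: 278×257/700 = 102.0657
  Unresolved, Phone: 422×443/700 = 267.0657
  Unresolved, Email: 422×257/700 = 154.9343
Contributions (O − E)²/E:
  (237 − 175.9343)²/175.9343 = 21.1955
  (41 − 102.0657)²/102.0657 = 36.5355
  (206 − 267.0657)²/267.0657 = 13.9629
  (216 − 154.9343)²/154.9343 = 24.0684
χ² = 21.1955 + 36.5355 + 13.9629 + 24.0684 = 95.762

95.762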